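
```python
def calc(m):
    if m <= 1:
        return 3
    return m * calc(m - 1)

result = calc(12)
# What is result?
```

calc(12) = 12 * 11 * 10 * 9 * 8 * 7 * 6 * 5 * 4 * 3 * 2 * 3 = 1437004800

Answer: 1437004800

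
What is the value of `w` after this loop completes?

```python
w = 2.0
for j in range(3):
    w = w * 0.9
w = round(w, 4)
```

Exponential decay: 2.0 * 0.9^3
`w` takes the values: 2.0 → 1.8 → 1.62 → 1.458

Answer: 1.458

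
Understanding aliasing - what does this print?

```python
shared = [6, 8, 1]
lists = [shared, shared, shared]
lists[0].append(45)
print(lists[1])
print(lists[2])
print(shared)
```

Key concept: list of same reference.
Step by step:
`shared = [6, 8, 1]` → shared = [6, 8, 1]
`lists = [shared, shared, shared]` → lists = [[6, 8, 1], [6, 8, 1], [6, 8, 1]]
`lists[0].append(45)` → shared = [6, 8, 1, 45]; lists = [[6, 8, 1, 45], [6, 8, 1, 45], [6, 8, 1, 45]]
`print(lists[1])` → prints [6, 8, 1, 45]
`print(lists[2])` → prints [6, 8, 1, 45]
`print(shared)` → prints [6, 8, 1, 45]

Answer:
[6, 8, 1, 45]
[6, 8, 1, 45]
[6, 8, 1, 45]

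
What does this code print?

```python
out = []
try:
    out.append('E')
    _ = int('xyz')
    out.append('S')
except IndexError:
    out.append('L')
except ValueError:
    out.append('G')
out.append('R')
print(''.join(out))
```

Execution trace: 'E' (try body) → 'G' (except ValueError) → 'R' (after the try/except). Output: EGR

Answer: EGR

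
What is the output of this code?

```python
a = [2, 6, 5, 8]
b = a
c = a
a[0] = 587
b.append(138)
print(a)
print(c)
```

Key concept: multiple aliases.
Step by step:
`a = [2, 6, 5, 8]` → a = [2, 6, 5, 8]
`b = a` → b = [2, 6, 5, 8] (same object as a)
`c = a` → c = [2, 6, 5, 8] (same object as a, b)
`a[0] = 587` → a = [587, 6, 5, 8] (same object as b, c); b = [587, 6, 5, 8] (same object as a, c); c = [587, 6, 5, 8] (same object as a, b)
`b.append(138)` → a = [587, 6, 5, 8, 138] (same object as b, c); b = [587, 6, 5, 8, 138] (same object as a, c); c = [587, 6, 5, 8, 138] (same object as a, b)
`print(a)` → prints [587, 6, 5, 8, 138]
`print(c)` → prints [587, 6, 5, 8, 138]

Answer:
[587, 6, 5, 8, 138]
[587, 6, 5, 8, 138]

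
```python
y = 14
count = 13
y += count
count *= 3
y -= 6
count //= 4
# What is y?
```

Trace:
`y = 14` → y = 14
`count = 13` → count = 13
`y += count` → y = 27
`count *= 3` → count = 39
`y -= 6` → y = 21
`count //= 4` → count = 9
So y = 21

Answer: 21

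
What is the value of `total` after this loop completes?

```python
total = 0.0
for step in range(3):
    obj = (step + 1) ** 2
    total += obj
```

Sum of squared losses 1² + 2² + ... + 3²
`total` takes the values: 0.0 → 1.0 → 5.0 → 14.0

Answer: 14.0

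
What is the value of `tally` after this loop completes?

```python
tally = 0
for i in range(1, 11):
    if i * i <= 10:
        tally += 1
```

Count numbers where i² ≤ 10
`tally` takes the values: 0 → 1 → 2 → 3

Answer: 3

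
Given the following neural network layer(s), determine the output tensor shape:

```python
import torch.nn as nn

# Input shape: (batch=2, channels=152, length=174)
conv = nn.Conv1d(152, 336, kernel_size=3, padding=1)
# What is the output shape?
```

Input: (2, 152, 174) -> Output: (2, 336, 174)

Answer: (2, 336, 174)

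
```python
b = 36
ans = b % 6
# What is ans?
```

Trace:
`b = 36` → b = 36
`ans = b % 6` → ans = 0
So ans = 0

Answer: 0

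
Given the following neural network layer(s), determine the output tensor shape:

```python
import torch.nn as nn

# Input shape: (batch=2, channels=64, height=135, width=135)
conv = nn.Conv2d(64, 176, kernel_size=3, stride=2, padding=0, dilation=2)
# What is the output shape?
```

Input: (2, 64, 135, 135) -> Output: (2, 176, 66, 66)

Answer: (2, 176, 66, 66)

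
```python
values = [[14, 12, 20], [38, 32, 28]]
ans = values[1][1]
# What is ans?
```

Trace:
`values = [[14, 12, 20], [38, 32, 28]]` → values = [[14, 12, 20], [38, 32, 28]]
`ans = values[1][1]` → ans = 32
So ans = 32

Answer: 32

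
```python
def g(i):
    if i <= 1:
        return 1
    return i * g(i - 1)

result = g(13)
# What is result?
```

g(13) = 13 * 12 * 11 * 10 * 9 * 8 * 7 * 6 * 5 * 4 * 3 * 2 * 1 = 6227020800

Answer: 6227020800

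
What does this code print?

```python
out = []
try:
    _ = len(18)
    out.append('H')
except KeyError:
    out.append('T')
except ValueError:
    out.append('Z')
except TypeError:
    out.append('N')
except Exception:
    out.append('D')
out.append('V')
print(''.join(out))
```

Execution trace: 'N' (except TypeError) → 'V' (after the try/except). Output: NV

Answer: NV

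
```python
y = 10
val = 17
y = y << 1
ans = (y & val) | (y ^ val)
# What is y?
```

Trace:
`y = 10` → y = 10
`val = 17` → val = 17
`y = y << 1` → y = 20
`ans = (y & val) | (y ^ val)` → ans = 21
So y = 20

Answer: 20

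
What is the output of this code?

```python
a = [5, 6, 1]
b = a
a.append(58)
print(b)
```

Key concept: basic list aliasing.
Step by step:
`a = [5, 6, 1]` → a = [5, 6, 1]
`b = a` → b = [5, 6, 1] (same object as a)
`a.append(58)` → a = [5, 6, 1, 58] (same object as b); b = [5, 6, 1, 58] (same object as a)
`print(b)` → prints [5, 6, 1, 58]

Answer: [5, 6, 1, 58]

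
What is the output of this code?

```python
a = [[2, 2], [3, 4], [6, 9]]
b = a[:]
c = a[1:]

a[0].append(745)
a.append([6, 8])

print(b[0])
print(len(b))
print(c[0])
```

Key concept: slice with nested mutation.
Step by step:
`a = [[2, 2], [3, 4], [6, 9]]` → a = [[2, 2], [3, 4], [6, 9]]
`b = a[:]` → b = [[2, 2], [3, 4], [6, 9]]
`c = a[1:]` → c = [[3, 4], [6, 9]]
`a[0].append(745)` → a = [[2, 2, 745], [3, 4], [6, 9]]; b = [[2, 2, 745], [3, 4], [6, 9]]
`a.append([6, 8])` → a = [[2, 2, 745], [3, 4], [6, 9], [6, 8]]
`print(b[0])` → prints [2, 2, 745]
`print(len(b))` → prints 3
`print(c[0])` → prints [3, 4]

Answer:
[2, 2, 745]
3
[3, 4]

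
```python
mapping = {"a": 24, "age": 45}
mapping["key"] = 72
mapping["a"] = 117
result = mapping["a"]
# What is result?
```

Trace:
`mapping = {"a": 24, "age": 45}` → mapping = {'a': 24, 'age': 45}
`mapping["key"] = 72` → mapping = {'a': 24, 'age': 45, 'key': 72}
`mapping["a"] = 117` → mapping = {'a': 117, 'age': 45, 'key': 72}
`result = mapping["a"]` → result = 117
So result = 117

Answer: 117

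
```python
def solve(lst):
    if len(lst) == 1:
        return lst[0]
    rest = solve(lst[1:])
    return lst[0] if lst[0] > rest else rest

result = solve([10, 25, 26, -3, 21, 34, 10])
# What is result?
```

Recursive max over [10, 25, 26, -3, 21, 34, 10] = 34

Answer: 34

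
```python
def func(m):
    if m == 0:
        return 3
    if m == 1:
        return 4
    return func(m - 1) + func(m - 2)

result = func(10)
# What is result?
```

Build up from base cases: func(0)=3, func(1)=4, func(2)=7, func(3)=11, func(4)=18, func(5)=29, func(6)=47, ..., func(10)=322

Answer: 322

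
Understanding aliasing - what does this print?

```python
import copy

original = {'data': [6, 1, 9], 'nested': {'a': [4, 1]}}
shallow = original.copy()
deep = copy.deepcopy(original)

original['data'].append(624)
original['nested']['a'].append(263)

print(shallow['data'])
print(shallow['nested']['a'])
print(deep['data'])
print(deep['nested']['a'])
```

Key concept: comparing shallow vs deep copy.
Step by step:
`original = {'data': [6, 1, 9], 'nested': {'a': [4, 1]}}` → original = {'data': [6, 1, 9], 'nested': {'a': [4, 1]}}
`shallow = original.copy()` → shallow = {'data': [6, 1, 9], 'nested': {'a': [4, 1]}}
`deep = copy.deepcopy(original)` → deep = {'data': [6, 1, 9], 'nested': {'a': [4, 1]}}
`original['data'].append(624)` → original = {'data': [6, 1, 9, 624], 'nested': {'a': [4, 1]}}; shallow = {'data': [6, 1, 9, 624], 'nested': {'a': [4, 1]}}
`original['nested']['a'].append(263)` → original = {'data': [6, 1, 9, 624], 'nested': {'a': [4, 1, 263]}}; shallow = {'data': [6, 1, 9, 624], 'nested': {'a': [4, 1, 263]}}
`print(shallow['data'])` → prints [6, 1, 9, 624]
`print(shallow['nested']['a'])` → prints [4, 1, 263]
`print(deep['data'])` → prints [6, 1, 9]
`print(deep['nested']['a'])` → prints [4, 1]

Answer:
[6, 1, 9, 624]
[4, 1, 263]
[6, 1, 9]
[4, 1]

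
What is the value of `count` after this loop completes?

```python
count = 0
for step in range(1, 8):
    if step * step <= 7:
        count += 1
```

Count numbers where step² ≤ 7
`count` takes the values: 0 → 1 → 2

Answer: 2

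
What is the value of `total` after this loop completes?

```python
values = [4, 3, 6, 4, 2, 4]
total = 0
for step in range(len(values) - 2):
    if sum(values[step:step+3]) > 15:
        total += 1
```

Count windows with sum > 15
`total` takes the values: 0

Answer: 0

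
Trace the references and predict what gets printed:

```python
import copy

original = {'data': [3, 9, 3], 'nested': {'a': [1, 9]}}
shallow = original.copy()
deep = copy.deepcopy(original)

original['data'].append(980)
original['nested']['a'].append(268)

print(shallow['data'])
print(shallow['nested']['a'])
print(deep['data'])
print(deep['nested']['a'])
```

Key concept: comparing shallow vs deep copy.
Step by step:
`original = {'data': [3, 9, 3], 'nested': {'a': [1, 9]}}` → original = {'data': [3, 9, 3], 'nested': {'a': [1, 9]}}
`shallow = original.copy()` → shallow = {'data': [3, 9, 3], 'nested': {'a': [1, 9]}}
`deep = copy.deepcopy(original)` → deep = {'data': [3, 9, 3], 'nested': {'a': [1, 9]}}
`original['data'].append(980)` → original = {'data': [3, 9, 3, 980], 'nested': {'a': [1, 9]}}; shallow = {'data': [3, 9, 3, 980], 'nested': {'a': [1, 9]}}
`original['nested']['a'].append(268)` → original = {'data': [3, 9, 3, 980], 'nested': {'a': [1, 9, 268]}}; shallow = {'data': [3, 9, 3, 980], 'nested': {'a': [1, 9, 268]}}
`print(shallow['data'])` → prints [3, 9, 3, 980]
`print(shallow['nested']['a'])` → prints [1, 9, 268]
`print(deep['data'])` → prints [3, 9, 3]
`print(deep['nested']['a'])` → prints [1, 9]

Answer:
[3, 9, 3, 980]
[1, 9, 268]
[3, 9, 3]
[1, 9]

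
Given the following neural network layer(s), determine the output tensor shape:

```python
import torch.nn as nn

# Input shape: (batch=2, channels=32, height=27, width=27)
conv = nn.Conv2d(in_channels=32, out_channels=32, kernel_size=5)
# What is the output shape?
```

Input: (2, 32, 27, 27) -> Output: (2, 32, 23, 23)

Answer: (2, 32, 23, 23)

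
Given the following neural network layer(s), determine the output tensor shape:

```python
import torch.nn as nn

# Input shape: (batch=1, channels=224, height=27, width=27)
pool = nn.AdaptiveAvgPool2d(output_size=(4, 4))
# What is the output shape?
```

Input: (1, 224, 27, 27) -> Output: (1, 224, 4, 4)

Answer: (1, 224, 4, 4)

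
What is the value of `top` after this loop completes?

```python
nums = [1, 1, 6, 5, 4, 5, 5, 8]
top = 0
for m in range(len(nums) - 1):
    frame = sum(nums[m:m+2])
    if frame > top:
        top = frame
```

Max sum of 2-element window in [1, 1, 6, 5, 4, 5, 5, 8]
`top` takes the values: 0 → 2 → 7 → 11 → 13

Answer: 13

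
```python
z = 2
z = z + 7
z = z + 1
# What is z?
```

Trace:
`z = 2` → z = 2
`z = z + 7` → z = 9
`z = z + 1` → z = 10
So z = 10

Answer: 10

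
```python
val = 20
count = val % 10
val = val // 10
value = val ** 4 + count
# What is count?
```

Trace:
`val = 20` → val = 20
`count = val % 10` → count = 0
`val = val // 10` → val = 2
`value = val ** 4 + count` → value = 16
So count = 0

Answer: 0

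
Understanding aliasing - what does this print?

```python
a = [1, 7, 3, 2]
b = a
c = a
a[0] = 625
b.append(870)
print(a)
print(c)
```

Key concept: multiple aliases.
Step by step:
`a = [1, 7, 3, 2]` → a = [1, 7, 3, 2]
`b = a` → b = [1, 7, 3, 2] (same object as a)
`c = a` → c = [1, 7, 3, 2] (same object as a, b)
`a[0] = 625` → a = [625, 7, 3, 2] (same object as b, c); b = [625, 7, 3, 2] (same object as a, c); c = [625, 7, 3, 2] (same object as a, b)
`b.append(870)` → a = [625, 7, 3, 2, 870] (same object as b, c); b = [625, 7, 3, 2, 870] (same object as a, c); c = [625, 7, 3, 2, 870] (same object as a, b)
`print(a)` → prints [625, 7, 3, 2, 870]
`print(c)` → prints [625, 7, 3, 2, 870]

Answer:
[625, 7, 3, 2, 870]
[625, 7, 3, 2, 870]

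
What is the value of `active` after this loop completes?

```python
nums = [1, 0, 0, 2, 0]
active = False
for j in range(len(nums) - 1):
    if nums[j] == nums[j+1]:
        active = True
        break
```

Check consecutive duplicates in [1, 0, 0, 2, 0]
`active` takes the values: False → True

Answer: True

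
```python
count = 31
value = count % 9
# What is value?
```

Trace:
`count = 31` → count = 31
`value = count % 9` → value = 4
So value = 4

Answer: 4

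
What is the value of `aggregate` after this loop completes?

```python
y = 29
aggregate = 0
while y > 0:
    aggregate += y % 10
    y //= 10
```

Sum digits of 29
`aggregate` takes the values: 0 → 9 → 11

Answer: 11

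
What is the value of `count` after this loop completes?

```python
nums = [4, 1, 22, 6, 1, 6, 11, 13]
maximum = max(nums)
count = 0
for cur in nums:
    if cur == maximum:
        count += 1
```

Count of max value 22 in [4, 1, 22, 6, 1, 6, 11, 13]
`count` takes the values: 0 → 1

Answer: 1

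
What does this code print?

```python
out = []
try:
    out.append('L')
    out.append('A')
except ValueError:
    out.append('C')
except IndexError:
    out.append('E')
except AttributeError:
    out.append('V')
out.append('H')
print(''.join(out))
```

Execution trace: 'L' (try body) → 'A' (try body, no exception) → 'H' (after the try/except). Output: LAH

Answer: LAH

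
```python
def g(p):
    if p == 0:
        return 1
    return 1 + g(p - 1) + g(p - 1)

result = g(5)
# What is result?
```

g(p) = 1 + 2·g(p-1), g(0)=1. Closed form: (1+1)·2^5 - 1 = 63.

Answer: 63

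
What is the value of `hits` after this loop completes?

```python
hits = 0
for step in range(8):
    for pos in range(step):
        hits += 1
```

Triangle number: 0+1+2+...+7
`hits` takes the values: 0 → 1 → 2 → 3 → 4 → 5 → 6 → 7 → 8 → 9 → 10 → 11 → 12 → 13 → 14 → 15 → 16 → 17 → 18 → 19 → 20 → 21 → 22 → 23 → 24 → 25 → 26 → 27 → 28

Answer: 28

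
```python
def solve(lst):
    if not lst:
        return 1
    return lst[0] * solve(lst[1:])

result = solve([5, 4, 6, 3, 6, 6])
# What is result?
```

Product over [5, 4, 6, 3, 6, 6] = 5 * 4 * 6 * 3 * 6 * 6 = 12960

Answer: 12960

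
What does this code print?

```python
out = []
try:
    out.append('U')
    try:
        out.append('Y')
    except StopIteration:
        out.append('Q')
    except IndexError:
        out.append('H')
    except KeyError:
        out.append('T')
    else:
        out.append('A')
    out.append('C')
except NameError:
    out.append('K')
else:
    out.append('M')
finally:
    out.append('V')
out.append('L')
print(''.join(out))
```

Execution trace: 'U' (try body) → 'Y' (inner try body, no exception) → 'A' (inner else) → 'C' (try body, no exception) → 'M' (else) → 'V' (finally) → 'L' (after the try/except). Output: UYACMVL

Answer: UYACMVL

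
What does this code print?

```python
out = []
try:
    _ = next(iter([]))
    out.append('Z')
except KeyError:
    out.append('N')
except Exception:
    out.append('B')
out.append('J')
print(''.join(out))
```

Execution trace: 'B' (except Exception) → 'J' (after the try/except). Output: BJ

Answer: BJ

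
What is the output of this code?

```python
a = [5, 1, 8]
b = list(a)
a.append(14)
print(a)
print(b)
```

Key concept: list() constructor creates copy.
Step by step:
`a = [5, 1, 8]` → a = [5, 1, 8]
`b = list(a)` → b = [5, 1, 8]
`a.append(14)` → a = [5, 1, 8, 14]
`print(a)` → prints [5, 1, 8, 14]
`print(b)` → prints [5, 1, 8]

Answer:
[5, 1, 8, 14]
[5, 1, 8]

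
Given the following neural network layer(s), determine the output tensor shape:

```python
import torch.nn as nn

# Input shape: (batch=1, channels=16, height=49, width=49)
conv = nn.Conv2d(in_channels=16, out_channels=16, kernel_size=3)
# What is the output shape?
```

Input: (1, 16, 49, 49) -> Output: (1, 16, 47, 47)

Answer: (1, 16, 47, 47)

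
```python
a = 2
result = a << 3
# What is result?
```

Trace:
`a = 2` → a = 2
`result = a << 3` → result = 16
So result = 16

Answer: 16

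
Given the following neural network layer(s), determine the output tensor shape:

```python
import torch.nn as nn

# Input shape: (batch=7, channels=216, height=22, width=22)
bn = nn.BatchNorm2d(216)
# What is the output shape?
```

Input: (7, 216, 22, 22) -> Output: (7, 216, 22, 22)

Answer: (7, 216, 22, 22)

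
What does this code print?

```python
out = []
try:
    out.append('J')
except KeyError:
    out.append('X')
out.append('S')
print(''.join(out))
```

Execution trace: 'J' (try body, no exception) → 'S' (after the try/except). Output: JS

Answer: JS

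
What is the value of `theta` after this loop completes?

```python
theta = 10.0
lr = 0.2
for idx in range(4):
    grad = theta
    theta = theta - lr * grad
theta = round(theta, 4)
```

Gradient descent: w = 10.0 * (1 - 0.2)^4
`theta` takes the values: 10.0 → 8.0 → 6.4 → 5.12 → 4.096

Answer: 4.096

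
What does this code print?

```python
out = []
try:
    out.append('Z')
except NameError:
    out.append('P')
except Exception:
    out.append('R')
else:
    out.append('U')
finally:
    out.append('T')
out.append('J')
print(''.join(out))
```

Execution trace: 'Z' (try body, no exception) → 'U' (else) → 'T' (finally) → 'J' (after the try/except). Output: ZUTJ

Answer: ZUTJ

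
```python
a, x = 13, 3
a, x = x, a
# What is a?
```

Trace:
`a, x = 13, 3` → a = 13; x = 3
`a, x = x, a` → a = 3; x = 13
So a = 3

Answer: 3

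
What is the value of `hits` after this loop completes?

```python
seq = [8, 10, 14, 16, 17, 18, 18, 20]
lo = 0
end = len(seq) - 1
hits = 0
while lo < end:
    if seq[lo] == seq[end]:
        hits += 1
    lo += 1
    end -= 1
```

Count matching pairs from ends
`hits` takes the values: 0

Answer: 0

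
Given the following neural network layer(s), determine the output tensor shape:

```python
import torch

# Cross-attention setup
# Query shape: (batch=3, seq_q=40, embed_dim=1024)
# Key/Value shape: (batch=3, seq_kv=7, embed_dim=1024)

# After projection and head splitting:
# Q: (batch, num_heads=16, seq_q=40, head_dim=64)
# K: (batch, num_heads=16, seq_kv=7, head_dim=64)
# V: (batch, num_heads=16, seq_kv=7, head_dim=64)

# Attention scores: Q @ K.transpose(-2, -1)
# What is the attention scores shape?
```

Input: (3, 40, 1024) -> Output: (3, 16, 40, 7)

Answer: (3, 16, 40, 7)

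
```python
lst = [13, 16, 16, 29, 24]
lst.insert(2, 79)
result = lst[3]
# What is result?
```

Trace:
`lst = [13, 16, 16, 29, 24]` → lst = [13, 16, 16, 29, 24]
`lst.insert(2, 79)` → lst = [13, 16, 79, 16, 29, 24]
`result = lst[3]` → result = 16
So result = 16

Answer: 16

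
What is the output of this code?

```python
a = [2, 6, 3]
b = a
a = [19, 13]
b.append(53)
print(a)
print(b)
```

Key concept: rebinding vs mutation: a is rebound to a new list, b still points at the original.
Step by step:
`a = [2, 6, 3]` → a = [2, 6, 3]
`b = a` → b = [2, 6, 3] (same object as a)
`a = [19, 13]` → a = [19, 13]
`b.append(53)` → b = [2, 6, 3, 53]
`print(a)` → prints [19, 13]
`print(b)` → prints [2, 6, 3, 53]

Answer:
[19, 13]
[2, 6, 3, 53]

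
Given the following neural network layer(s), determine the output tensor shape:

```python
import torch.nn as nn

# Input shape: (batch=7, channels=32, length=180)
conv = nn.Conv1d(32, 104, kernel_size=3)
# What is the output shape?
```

Input: (7, 32, 180) -> Output: (7, 104, 178)

Answer: (7, 104, 178)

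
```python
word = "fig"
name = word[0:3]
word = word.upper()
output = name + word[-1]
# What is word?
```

Trace:
`word = "fig"` → word = 'fig'
`name = word[0:3]` → name = 'fig'
`word = word.upper()` → word = 'FIG'
`output = name + word[-1]` → output = 'figG'
So word = 'FIG'

Answer: 'FIG'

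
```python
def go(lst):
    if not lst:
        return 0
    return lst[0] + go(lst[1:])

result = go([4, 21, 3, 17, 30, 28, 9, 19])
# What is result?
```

4 + 21 + 3 + 17 + 30 + 28 + 9 + 19 + 0 = 131

Answer: 131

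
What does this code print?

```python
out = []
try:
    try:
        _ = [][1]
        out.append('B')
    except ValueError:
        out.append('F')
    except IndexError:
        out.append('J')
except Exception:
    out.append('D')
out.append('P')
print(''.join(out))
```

Execution trace: 'J' (inner except IndexError) → 'P' (after the try/except). Output: JP

Answer: JP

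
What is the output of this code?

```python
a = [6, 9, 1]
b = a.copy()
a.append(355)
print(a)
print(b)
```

Key concept: list.copy() creates independent copy.
Step by step:
`a = [6, 9, 1]` → a = [6, 9, 1]
`b = a.copy()` → b = [6, 9, 1]
`a.append(355)` → a = [6, 9, 1, 355]
`print(a)` → prints [6, 9, 1, 355]
`print(b)` → prints [6, 9, 1]

Answer:
[6, 9, 1, 355]
[6, 9, 1]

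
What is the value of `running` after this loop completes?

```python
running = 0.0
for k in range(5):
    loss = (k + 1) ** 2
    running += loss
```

Sum of squared losses 1² + 2² + ... + 5²
`running` takes the values: 0.0 → 1.0 → 5.0 → 14.0 → 30.0 → 55.0

Answer: 55.0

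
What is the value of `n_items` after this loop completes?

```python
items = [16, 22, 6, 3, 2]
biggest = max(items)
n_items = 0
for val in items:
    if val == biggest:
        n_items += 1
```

Count of max value 22 in [16, 22, 6, 3, 2]
`n_items` takes the values: 0 → 1

Answer: 1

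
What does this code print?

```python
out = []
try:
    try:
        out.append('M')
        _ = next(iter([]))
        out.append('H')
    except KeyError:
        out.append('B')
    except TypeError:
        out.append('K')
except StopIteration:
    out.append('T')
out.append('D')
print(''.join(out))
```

Execution trace: 'M' (try body) → 'T' (outer except StopIteration) → 'D' (after the try/except). Output: MTD

Answer: MTD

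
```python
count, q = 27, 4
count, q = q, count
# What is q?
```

Trace:
`count, q = 27, 4` → count = 27; q = 4
`count, q = q, count` → count = 4; q = 27
So q = 27

Answer: 27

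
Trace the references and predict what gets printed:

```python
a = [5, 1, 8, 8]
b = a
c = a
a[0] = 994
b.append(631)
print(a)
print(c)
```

Key concept: multiple aliases.
Step by step:
`a = [5, 1, 8, 8]` → a = [5, 1, 8, 8]
`b = a` → b = [5, 1, 8, 8] (same object as a)
`c = a` → c = [5, 1, 8, 8] (same object as a, b)
`a[0] = 994` → a = [994, 1, 8, 8] (same object as b, c); b = [994, 1, 8, 8] (same object as a, c); c = [994, 1, 8, 8] (same object as a, b)
`b.append(631)` → a = [994, 1, 8, 8, 631] (same object as b, c); b = [994, 1, 8, 8, 631] (same object as a, c); c = [994, 1, 8, 8, 631] (same object as a, b)
`print(a)` → prints [994, 1, 8, 8, 631]
`print(c)` → prints [994, 1, 8, 8, 631]

Answer:
[994, 1, 8, 8, 631]
[994, 1, 8, 8, 631]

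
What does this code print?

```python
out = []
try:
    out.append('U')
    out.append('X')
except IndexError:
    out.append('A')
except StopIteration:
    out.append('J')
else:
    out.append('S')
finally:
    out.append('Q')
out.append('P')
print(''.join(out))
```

Execution trace: 'U' (try body) → 'X' (try body, no exception) → 'S' (else) → 'Q' (finally) → 'P' (after the try/except). Output: UXSQP

Answer: UXSQP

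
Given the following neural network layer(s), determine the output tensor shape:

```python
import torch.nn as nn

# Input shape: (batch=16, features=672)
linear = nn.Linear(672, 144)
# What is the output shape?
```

Input: (16, 672) -> Output: (16, 144)

Answer: (16, 144)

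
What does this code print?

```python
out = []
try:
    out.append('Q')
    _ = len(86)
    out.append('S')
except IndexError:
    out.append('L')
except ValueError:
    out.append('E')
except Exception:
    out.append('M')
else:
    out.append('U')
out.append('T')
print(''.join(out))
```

Execution trace: 'Q' (try body) → 'M' (except Exception) → 'T' (after the try/except). Output: QMT

Answer: QMT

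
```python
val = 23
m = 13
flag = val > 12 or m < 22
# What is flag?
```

Trace:
`val = 23` → val = 23
`m = 13` → m = 13
`flag = val > 12 or m < 22` → flag = True
So flag = True

Answer: True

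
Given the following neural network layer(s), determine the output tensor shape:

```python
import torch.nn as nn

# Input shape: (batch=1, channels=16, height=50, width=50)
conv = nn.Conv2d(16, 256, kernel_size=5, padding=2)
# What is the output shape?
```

Input: (1, 16, 50, 50) -> Output: (1, 256, 50, 50)

Answer: (1, 256, 50, 50)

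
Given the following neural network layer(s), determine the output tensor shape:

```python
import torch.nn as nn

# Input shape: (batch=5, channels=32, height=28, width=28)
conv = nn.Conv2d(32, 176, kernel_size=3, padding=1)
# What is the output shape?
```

Input: (5, 32, 28, 28) -> Output: (5, 176, 28, 28)

Answer: (5, 176, 28, 28)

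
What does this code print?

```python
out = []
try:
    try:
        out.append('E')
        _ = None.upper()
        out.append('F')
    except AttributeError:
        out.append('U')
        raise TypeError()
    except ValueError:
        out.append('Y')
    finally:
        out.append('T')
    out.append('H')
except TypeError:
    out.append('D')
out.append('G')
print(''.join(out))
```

Execution trace: 'E' (inner try body) → 'U' (inner except AttributeError) → 'T' (inner finally) → 'D' (except TypeError) → 'G' (after the try/except). Output: EUTDG

Answer: EUTDG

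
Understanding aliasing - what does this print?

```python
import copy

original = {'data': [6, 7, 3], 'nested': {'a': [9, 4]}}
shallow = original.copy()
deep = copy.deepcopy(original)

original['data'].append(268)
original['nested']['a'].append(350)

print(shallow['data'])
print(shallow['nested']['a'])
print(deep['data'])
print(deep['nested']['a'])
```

Key concept: comparing shallow vs deep copy.
Step by step:
`original = {'data': [6, 7, 3], 'nested': {'a': [9, 4]}}` → original = {'data': [6, 7, 3], 'nested': {'a': [9, 4]}}
`shallow = original.copy()` → shallow = {'data': [6, 7, 3], 'nested': {'a': [9, 4]}}
`deep = copy.deepcopy(original)` → deep = {'data': [6, 7, 3], 'nested': {'a': [9, 4]}}
`original['data'].append(268)` → original = {'data': [6, 7, 3, 268], 'nested': {'a': [9, 4]}}; shallow = {'data': [6, 7, 3, 268], 'nested': {'a': [9, 4]}}
`original['nested']['a'].append(350)` → original = {'data': [6, 7, 3, 268], 'nested': {'a': [9, 4, 350]}}; shallow = {'data': [6, 7, 3, 268], 'nested': {'a': [9, 4, 350]}}
`print(shallow['data'])` → prints [6, 7, 3, 268]
`print(shallow['nested']['a'])` → prints [9, 4, 350]
`print(deep['data'])` → prints [6, 7, 3]
`print(deep['nested']['a'])` → prints [9, 4]

Answer:
[6, 7, 3, 268]
[9, 4, 350]
[6, 7, 3]
[9, 4]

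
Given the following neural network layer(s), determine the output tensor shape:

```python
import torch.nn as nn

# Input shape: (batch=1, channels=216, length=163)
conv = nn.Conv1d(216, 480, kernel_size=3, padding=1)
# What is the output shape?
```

Input: (1, 216, 163) -> Output: (1, 480, 163)

Answer: (1, 480, 163)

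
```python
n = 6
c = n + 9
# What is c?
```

Trace:
`n = 6` → n = 6
`c = n + 9` → c = 15
So c = 15

Answer: 15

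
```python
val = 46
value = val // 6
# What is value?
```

Trace:
`val = 46` → val = 46
`value = val // 6` → value = 7
So value = 7

Answer: 7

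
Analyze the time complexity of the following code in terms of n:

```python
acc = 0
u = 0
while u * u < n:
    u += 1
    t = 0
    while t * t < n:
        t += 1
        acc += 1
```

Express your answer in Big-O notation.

Each loop level contributes: √n × √n. Multiplying the contributions gives O(n).

Answer: O(n)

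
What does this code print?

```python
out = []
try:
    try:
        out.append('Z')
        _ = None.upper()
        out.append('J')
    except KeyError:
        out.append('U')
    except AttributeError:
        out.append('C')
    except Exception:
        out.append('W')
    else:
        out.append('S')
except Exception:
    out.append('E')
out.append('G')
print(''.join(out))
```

Execution trace: 'Z' (inner try body) → 'C' (inner except AttributeError) → 'G' (after the try/except). Output: ZCG

Answer: ZCG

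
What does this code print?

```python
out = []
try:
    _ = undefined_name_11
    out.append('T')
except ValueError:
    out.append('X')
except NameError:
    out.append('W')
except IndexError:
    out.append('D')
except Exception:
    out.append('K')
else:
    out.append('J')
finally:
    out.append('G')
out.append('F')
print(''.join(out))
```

Execution trace: 'W' (except NameError) → 'G' (finally) → 'F' (after the try/except). Output: WGF

Answer: WGF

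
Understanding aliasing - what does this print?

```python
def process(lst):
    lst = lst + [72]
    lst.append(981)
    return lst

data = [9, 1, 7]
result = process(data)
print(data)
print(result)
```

Key concept: rebinding parameter vs mutation.
Step by step:
`data = [9, 1, 7]` → data = [9, 1, 7]
`result = process(data)` → result = [9, 1, 7, 72, 981]
`print(data)` → prints [9, 1, 7]
`print(result)` → prints [9, 1, 7, 72, 981]

Answer:
[9, 1, 7]
[9, 1, 7, 72, 981]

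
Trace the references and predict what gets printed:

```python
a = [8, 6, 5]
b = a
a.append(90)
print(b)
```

Key concept: basic list aliasing.
Step by step:
`a = [8, 6, 5]` → a = [8, 6, 5]
`b = a` → b = [8, 6, 5] (same object as a)
`a.append(90)` → a = [8, 6, 5, 90] (same object as b); b = [8, 6, 5, 90] (same object as a)
`print(b)` → prints [8, 6, 5, 90]

Answer: [8, 6, 5, 90]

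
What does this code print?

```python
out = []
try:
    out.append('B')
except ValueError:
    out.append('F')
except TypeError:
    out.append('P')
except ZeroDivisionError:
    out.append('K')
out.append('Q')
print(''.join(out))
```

Execution trace: 'B' (try body, no exception) → 'Q' (after the try/except). Output: BQ

Answer: BQ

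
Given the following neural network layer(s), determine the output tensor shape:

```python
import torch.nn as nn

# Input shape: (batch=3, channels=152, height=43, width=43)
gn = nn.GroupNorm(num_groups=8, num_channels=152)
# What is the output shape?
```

Input: (3, 152, 43, 43) -> Output: (3, 152, 43, 43)

Answer: (3, 152, 43, 43)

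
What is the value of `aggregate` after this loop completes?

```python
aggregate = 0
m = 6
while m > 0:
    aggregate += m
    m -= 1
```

Sum 6 down to 1
`aggregate` takes the values: 0 → 6 → 11 → 15 → 18 → 20 → 21

Answer: 21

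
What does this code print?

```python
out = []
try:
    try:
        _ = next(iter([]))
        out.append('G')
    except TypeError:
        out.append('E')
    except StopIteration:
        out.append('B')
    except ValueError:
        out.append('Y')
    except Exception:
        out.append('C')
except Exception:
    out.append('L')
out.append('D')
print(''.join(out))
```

Execution trace: 'B' (inner except StopIteration) → 'D' (after the try/except). Output: BD

Answer: BD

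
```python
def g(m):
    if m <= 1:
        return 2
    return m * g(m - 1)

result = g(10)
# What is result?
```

g(10) = 10 * 9 * 8 * 7 * 6 * 5 * 4 * 3 * 2 * 2 = 7257600

Answer: 7257600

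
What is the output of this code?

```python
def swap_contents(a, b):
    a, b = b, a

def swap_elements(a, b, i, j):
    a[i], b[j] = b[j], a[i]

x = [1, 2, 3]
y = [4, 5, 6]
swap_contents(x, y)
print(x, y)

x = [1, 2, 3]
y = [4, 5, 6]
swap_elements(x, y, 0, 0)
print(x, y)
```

Key concept: parameter rebinding vs mutation.
Step by step:
`x = [1, 2, 3]` → x = [1, 2, 3]
`y = [4, 5, 6]` → y = [4, 5, 6]
`swap_contents(x, y)` → no visible change to tracked variables
`print(x, y)` → prints [1, 2, 3] [4, 5, 6]
`x = [1, 2, 3]` → x = [1, 2, 3]
`y = [4, 5, 6]` → y = [4, 5, 6]
`swap_elements(x, y, 0, 0)` → x = [4, 2, 3]; y = [1, 5, 6]
`print(x, y)` → prints [4, 2, 3] [1, 5, 6]

Answer:
[1, 2, 3] [4, 5, 6]
[4, 2, 3] [1, 5, 6]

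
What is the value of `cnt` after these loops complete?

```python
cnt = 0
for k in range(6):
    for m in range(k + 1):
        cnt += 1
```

Triangle: 1 + 2 + ... + 6
`cnt` takes the values: 0 → 1 → 2 → 3 → 4 → 5 → 6 → 7 → 8 → 9 → 10 → 11 → 12 → 13 → 14 → 15 → 16 → 17 → 18 → 19 → 20 → 21

Answer: 21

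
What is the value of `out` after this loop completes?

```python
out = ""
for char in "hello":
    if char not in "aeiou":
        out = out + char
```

Remove vowels from 'hello'
`out` takes the values: "" → "h" → "hl" → "hll"

Answer: "hll"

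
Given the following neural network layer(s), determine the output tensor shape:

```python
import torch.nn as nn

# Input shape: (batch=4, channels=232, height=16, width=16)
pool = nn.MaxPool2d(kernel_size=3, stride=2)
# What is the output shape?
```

Input: (4, 232, 16, 16) -> Output: (4, 232, 7, 7)

Answer: (4, 232, 7, 7)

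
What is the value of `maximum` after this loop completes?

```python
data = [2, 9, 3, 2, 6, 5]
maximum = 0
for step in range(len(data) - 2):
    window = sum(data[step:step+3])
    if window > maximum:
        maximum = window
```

Max sum of 3-element window in [2, 9, 3, 2, 6, 5]
`maximum` takes the values: 0 → 14

Answer: 14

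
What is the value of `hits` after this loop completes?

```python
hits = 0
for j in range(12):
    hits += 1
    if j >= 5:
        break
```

Loop breaks when j reaches 5, hits is 6
`hits` takes the values: 0 → 1 → 2 → 3 → 4 → 5 → 6

Answer: 6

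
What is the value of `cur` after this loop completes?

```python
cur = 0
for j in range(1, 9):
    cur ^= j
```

XOR of 1 to 8
`cur` takes the values: 0 → 1 → 3 → 0 → 4 → 1 → 7 → 0 → 8

Answer: 8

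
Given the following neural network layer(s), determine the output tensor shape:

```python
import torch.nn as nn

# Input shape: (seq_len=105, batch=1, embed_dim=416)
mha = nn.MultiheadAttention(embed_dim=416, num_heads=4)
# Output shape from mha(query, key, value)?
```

Input: (105, 1, 416) -> Output: (105, 1, 416)

Answer: (105, 1, 416)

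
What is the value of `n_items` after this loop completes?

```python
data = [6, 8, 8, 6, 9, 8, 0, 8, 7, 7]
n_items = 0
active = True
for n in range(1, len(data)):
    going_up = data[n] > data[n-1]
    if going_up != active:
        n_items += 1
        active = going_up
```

Count direction changes in [6, 8, 8, 6, 9, 8, 0, 8, 7, 7]
`n_items` takes the values: 0 → 1 → 2 → 3 → 4 → 5

Answer: 5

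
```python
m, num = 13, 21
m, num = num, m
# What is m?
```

Trace:
`m, num = 13, 21` → m = 13; num = 21
`m, num = num, m` → m = 21; num = 13
So m = 21

Answer: 21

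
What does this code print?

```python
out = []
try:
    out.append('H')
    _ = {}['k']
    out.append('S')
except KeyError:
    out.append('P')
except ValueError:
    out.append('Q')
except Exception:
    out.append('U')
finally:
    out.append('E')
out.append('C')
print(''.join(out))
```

Execution trace: 'H' (try body) → 'P' (except KeyError) → 'E' (finally) → 'C' (after the try/except). Output: HPEC

Answer: HPEC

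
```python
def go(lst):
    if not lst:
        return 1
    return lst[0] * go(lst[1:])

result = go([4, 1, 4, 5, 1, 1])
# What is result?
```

Product over [4, 1, 4, 5, 1, 1] = 4 * 1 * 4 * 5 * 1 * 1 = 80

Answer: 80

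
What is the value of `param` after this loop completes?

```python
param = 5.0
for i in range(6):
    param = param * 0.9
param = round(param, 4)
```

Exponential decay: 5.0 * 0.9^6
`param` takes the values: 5.0 → 4.5 → 4.05 → 3.645 → 3.2805 → 2.95245 → 2.657205 → 2.6572

Answer: 2.6572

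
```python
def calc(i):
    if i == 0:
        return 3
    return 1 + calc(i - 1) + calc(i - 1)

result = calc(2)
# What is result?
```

calc(i) = 1 + 2·calc(i-1), calc(0)=3. Closed form: (3+1)·2^2 - 1 = 15.

Answer: 15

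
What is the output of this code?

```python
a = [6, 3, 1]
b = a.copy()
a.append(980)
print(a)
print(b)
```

Key concept: list.copy() creates independent copy.
Step by step:
`a = [6, 3, 1]` → a = [6, 3, 1]
`b = a.copy()` → b = [6, 3, 1]
`a.append(980)` → a = [6, 3, 1, 980]
`print(a)` → prints [6, 3, 1, 980]
`print(b)` → prints [6, 3, 1]

Answer:
[6, 3, 1, 980]
[6, 3, 1]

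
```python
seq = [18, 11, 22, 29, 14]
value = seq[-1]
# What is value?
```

Trace:
`seq = [18, 11, 22, 29, 14]` → seq = [18, 11, 22, 29, 14]
`value = seq[-1]` → value = 14
So value = 14

Answer: 14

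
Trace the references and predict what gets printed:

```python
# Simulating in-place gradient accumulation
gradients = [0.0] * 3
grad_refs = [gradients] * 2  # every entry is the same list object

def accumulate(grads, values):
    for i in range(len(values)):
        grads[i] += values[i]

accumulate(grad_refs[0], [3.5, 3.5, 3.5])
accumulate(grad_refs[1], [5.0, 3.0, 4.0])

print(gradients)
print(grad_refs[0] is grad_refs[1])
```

Key concept: gradient accumulation aliasing.
Step by step:
`gradients = [0.0] * 3` → gradients = [0.0, 0.0, 0.0]
`grad_refs = [gradients] * 2` → grad_refs = [[0.0, 0.0, 0.0], [0.0, 0.0, 0.0]]
`accumulate(grad_refs[0], [3.5, 3.5, 3.5])` → gradients = [3.5, 3.5, 3.5]; grad_refs = [[3.5, 3.5, 3.5], [3.5, 3.5, 3.5]]
`accumulate(grad_refs[1], [5.0, 3.0, 4.0])` → gradients = [8.5, 6.5, 7.5]; grad_refs = [[8.5, 6.5, 7.5], [8.5, 6.5, 7.5]]
`print(gradients)` → prints [8.5, 6.5, 7.5]
`print(grad_refs[0] is grad_refs[1])` → prints True

Answer:
[8.5, 6.5, 7.5]
True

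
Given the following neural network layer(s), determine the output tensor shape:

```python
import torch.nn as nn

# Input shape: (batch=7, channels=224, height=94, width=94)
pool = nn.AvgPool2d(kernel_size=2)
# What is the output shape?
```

Input: (7, 224, 94, 94) -> Output: (7, 224, 47, 47)

Answer: (7, 224, 47, 47)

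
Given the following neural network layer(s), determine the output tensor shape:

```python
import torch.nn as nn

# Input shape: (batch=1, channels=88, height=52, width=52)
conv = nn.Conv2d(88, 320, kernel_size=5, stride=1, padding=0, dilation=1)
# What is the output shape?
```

Input: (1, 88, 52, 52) -> Output: (1, 320, 48, 48)

Answer: (1, 320, 48, 48)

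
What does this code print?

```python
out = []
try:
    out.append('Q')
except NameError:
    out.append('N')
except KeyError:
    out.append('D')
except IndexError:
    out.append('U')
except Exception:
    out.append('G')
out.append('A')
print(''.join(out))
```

Execution trace: 'Q' (try body, no exception) → 'A' (after the try/except). Output: QA

Answer: QA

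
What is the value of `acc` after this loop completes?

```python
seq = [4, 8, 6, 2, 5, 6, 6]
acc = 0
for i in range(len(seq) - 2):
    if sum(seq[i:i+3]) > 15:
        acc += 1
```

Count windows with sum > 15
`acc` takes the values: 0 → 1 → 2 → 3

Answer: 3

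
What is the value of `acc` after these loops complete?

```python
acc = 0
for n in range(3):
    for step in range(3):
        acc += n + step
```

Sum of all n+step for n,step in 3x3
`acc` takes the values: 0 → 1 → 3 → 4 → 6 → 9 → 11 → 14 → 18

Answer: 18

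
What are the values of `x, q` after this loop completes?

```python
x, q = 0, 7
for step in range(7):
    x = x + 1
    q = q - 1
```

x goes 0→7, q goes 7→0
`x, q` takes the values: (0, 7) → (1, 7) → (1, 6) → (2, 6) → (2, 5) → (3, 5) → (3, 4) → (4, 4) → (4, 3) → (5, 3) → (5, 2) → (6, 2) → (6, 1) → (7, 1) → (7, 0)

Answer: 7, 0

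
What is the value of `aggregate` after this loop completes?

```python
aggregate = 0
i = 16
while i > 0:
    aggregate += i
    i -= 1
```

Sum 16 down to 1
`aggregate` takes the values: 0 → 16 → 31 → 45 → 58 → 70 → 81 → 91 → 100 → 108 → 115 → 121 → 126 → 130 → 133 → 135 → 136

Answer: 136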